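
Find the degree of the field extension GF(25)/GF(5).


GF(25) = GF(5^2), so the extension degree is 2

[GF(25)/GF(5)] = 2


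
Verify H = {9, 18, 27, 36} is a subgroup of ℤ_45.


Subgroup test for H = {9, 18, 27, 36} in (ℤ_45, +):
(1) 0 ∈ H? No
(2) Closure: for all a,b ∈ H, (a+b) mod 45 ∈ H? No  [counterexample: 9 + 36 = 0 ∉ H]
(3) Inverses: for all a ∈ H, -a mod 45 ∈ H? Yes

No, H is not a subgroup of ℤ_45


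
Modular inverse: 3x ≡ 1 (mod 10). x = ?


Use the extended Euclidean algorithm to write 1 = 3·s + 10·t; then s mod 10 is the inverse.
Euclidean algorithm:
  3 = 0·10 + 3
  10 = 3·3 + 1
  3 = 3·1 + 0
gcd(3,10) = 1
Back-substitution gives: 3·(-3) + 10·(1) = 1
So 3⁻¹ ≡ -3 ≡ 7 (mod 10)
Check: 3 × 7 = 21 ≡ 1 (mod 10) ✓

3⁻¹ ≡ 7 (mod 10)


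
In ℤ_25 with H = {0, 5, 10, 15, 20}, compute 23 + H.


23 + H = {23 + h (mod 25) : h ∈ H}
23+0=23, 23+5=3, 23+10=8, 23+15=13, 23+20=18
23 + H = {3, 8, 13, 18, 23} = 3 + H

23 + H = {3, 8, 13, 18, 23}


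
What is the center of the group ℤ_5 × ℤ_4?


Z(G) = {g ∈ G | gx = xg for all x ∈ G}
Direct product of abelian groups is abelian, so Z(G) = G

Z(ℤ_5 × ℤ_4) = ℤ_5 × ℤ_4


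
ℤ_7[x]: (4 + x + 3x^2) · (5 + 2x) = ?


Expand and collect like terms; reduce coefficients mod 7:
x^0: 4·5 = 20 ≡ 6 (mod 7)
x^1: 4·2 + 1·5 = 13 ≡ 6 (mod 7)
x^2: 1·2 + 3·5 = 17 ≡ 3 (mod 7)
x^3: 3·2 = 6 ≡ 6 (mod 7)
Result: 6 + 6x + 3x^2 + 6x^3

f · g = 6 + 6x + 3x^2 + 6x^3


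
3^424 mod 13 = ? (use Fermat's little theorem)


Fermat's little theorem: if p is prime and gcd(a,p)=1, then a^(p-1) ≡ 1 (mod p)
p = 13 is prime, gcd(3,13) = 1
Reduce exponent: 424 mod 12 = 4
So 3^424 ≡ 3^4 (mod 13)
3^4 mod 13 = 3

3^424 ≡ 3 (mod 13)


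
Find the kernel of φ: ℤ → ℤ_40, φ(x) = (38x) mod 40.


Kernel = preimage of identity
ker(φ) = {x ∈ ℤ : 38x ≡ 0 (mod 40)}. gcd(38,40) = 2, so 38x ≡ 0 (mod 40) ⟺ x ≡ 0 (mod 40/2 = 20). Hence ker(φ) = 20ℤ

ker(φ) = 20ℤ


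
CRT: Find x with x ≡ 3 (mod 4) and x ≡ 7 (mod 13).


m₁ = 4, m₂ = 13, gcd = 1, so CRT applies. M = m₁·m₂ = 52
Let M₁ = M/m₁ = 13, M₂ = M/m₂ = 4
Find y₁ ≡ M₁⁻¹ (mod m₁): 13⁻¹ ≡ 1 (mod 4)
Find y₂ ≡ M₂⁻¹ (mod m₂): 4⁻¹ ≡ 10 (mod 13)
x = a₁·M₁·y₁ + a₂·M₂·y₂ = 3·13·1 + 7·4·10 = 319
Reduce mod 52: x ≡ 7
Check: 7 mod 4 = 3 ✓, 7 mod 13 = 7 ✓

x ≡ 7 (mod 52)


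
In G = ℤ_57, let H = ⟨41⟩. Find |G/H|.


|⟨41⟩| = n / gcd(41, 57) = 57 / 1 = 57
H is normal (ℤ_57 is abelian).
|G/H| = |G| / |H| = 57 / 57 = 1

|G/H| = 1


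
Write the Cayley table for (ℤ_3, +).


Elements: {0, 1, 2}
Operation: addition mod 3
Entry (a, b) = (a + b) mod 3

Cayley table:
  | 0 | 1 | 2
0 | 0 | 1 | 2
1 | 1 | 2 | 0
2 | 2 | 0 | 1


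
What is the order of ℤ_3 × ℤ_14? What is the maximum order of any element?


|ℤ_3 × ℤ_14| = 3 × 14 = 42
Max element order = lcm(3,14) = 42
Cyclic? Yes (gcd=1)

|ℤ_3×ℤ_14| = 42, max element order = 42


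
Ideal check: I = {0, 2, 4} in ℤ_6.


Check ideal conditions for I = {0, 2, 4} in ℤ_6:
(1) I is an additive subgroup? Yes
(2) For r ∈ ℤ_6 and a ∈ I: r·a ∈ I? Yes

Yes, I is an ideal of ℤ_6


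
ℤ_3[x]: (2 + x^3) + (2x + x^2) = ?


Add coefficients mod 3:
x^0: 2 + 0 = 2 (mod 3)
x^1: 0 + 2 = 2 (mod 3)
x^2: 0 + 1 = 1 (mod 3)
x^3: 1 + 0 = 1 (mod 3)
Result: 2 + 2x + x^2 + x^3

f + g = 2 + 2x + x^2 + x^3


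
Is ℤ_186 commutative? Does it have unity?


ℤ_186 is a commutative ring with unity 1; 186 = 2×93 is composite, so 2·93 ≡ 0 gives zero divisors (not an integral domain)
Commutative: Yes
Integral domain: No
Has unity: Yes

ℤ_186: Commutative=Yes, Unity=Yes


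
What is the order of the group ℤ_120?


ℤ_n has n elements.

|ℤ_120| = 120


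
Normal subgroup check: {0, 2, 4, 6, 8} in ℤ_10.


H = {0, 2, 4, 6, 8} in ℤ_10
ℤ_10 is abelian; every subgroup of an abelian group is normal

Yes, normal subgroup


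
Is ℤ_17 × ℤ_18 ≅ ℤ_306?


Comparing ℤ_17 × ℤ_18 and ℤ_306:
gcd(17,18) = 1, so ℤ_17 × ℤ_18 ≅ ℤ_306 (CRT)

Yes, ℤ_17 × ℤ_18 ≅ ℤ_306


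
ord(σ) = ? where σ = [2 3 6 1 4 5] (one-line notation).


Cycle decomposition: (1 2 3 6 5 4)
Cycle lengths: 6
Order = lcm(6) = 6

ord(σ) = 6


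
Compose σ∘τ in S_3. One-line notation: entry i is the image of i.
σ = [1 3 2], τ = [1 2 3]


σ∘τ: apply τ first, then σ
1 →τ 1 →σ 1
2 →τ 2 →σ 3
3 →τ 3 →σ 2

σ∘τ = [1 3 2]


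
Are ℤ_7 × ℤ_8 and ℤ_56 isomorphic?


Comparing ℤ_7 × ℤ_8 and ℤ_56:
gcd(7,8) = 1, so ℤ_7 × ℤ_8 ≅ ℤ_56 (CRT)

Yes, ℤ_7 × ℤ_8 ≅ ℤ_56


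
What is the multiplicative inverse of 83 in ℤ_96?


Use the extended Euclidean algorithm to write 1 = 83·s + 96·t; then s mod 96 is the inverse.
Euclidean algorithm:
  83 = 0·96 + 83
  96 = 1·83 + 13
  83 = 6·13 + 5
  13 = 2·5 + 3
  5 = 1·3 + 2
  3 = 1·2 + 1
  2 = 2·1 + 0
gcd(83,96) = 1
Back-substitution gives: 83·(-37) + 96·(32) = 1
So 83⁻¹ ≡ -37 ≡ 59 (mod 96)
Check: 83 × 59 = 4897 ≡ 1 (mod 96) ✓

83⁻¹ ≡ 59 (mod 96)


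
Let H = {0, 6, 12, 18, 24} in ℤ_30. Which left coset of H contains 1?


1 + H = {1 + h (mod 30) : h ∈ H}
1+0=1, 1+6=7, 1+12=13, 1+18=19, 1+24=25

1 + H = {1, 7, 13, 19, 25}


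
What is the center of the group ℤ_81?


Z(G) = {g ∈ G | gx = xg for all x ∈ G}
ℤ_81 is abelian, so Z(G) = G

Z(ℤ_81) = ℤ_81


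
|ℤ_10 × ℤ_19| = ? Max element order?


|ℤ_10 × ℤ_19| = 10 × 19 = 190
Max element order = lcm(10,19) = 190
Cyclic? Yes (gcd=1)

|ℤ_10×ℤ_19| = 190, max element order = 190


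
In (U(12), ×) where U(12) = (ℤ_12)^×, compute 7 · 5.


Operation: multiplication mod 12
7 · 5 = (a × b) mod 12 with a = 7, b = 5

7 · 5 = 11


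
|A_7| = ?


|A_n| = n!/2 (even permutations)
|A_7| = 7!/2 = 5040/2 = 2520

|A_7| = 2520


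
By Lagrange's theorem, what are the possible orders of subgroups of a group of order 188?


Lagrange's theorem: |H| divides |G|
|G| = 188
Divisors of 188: 1, 2, 4, 47, 94, 188

Possible subgroup orders: {1, 2, 4, 47, 94, 188}


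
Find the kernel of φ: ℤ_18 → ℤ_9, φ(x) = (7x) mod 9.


Kernel = preimage of identity
ker(φ) = {x ∈ ℤ_18 : 7x ≡ 0 (mod 9)}. Since 9 | 18, φ is well-defined. The kernel is the cyclic subgroup ⟨9⟩ of ℤ_18 (order 2), i.e. {0, 9}

ker(φ) = {0, 9}


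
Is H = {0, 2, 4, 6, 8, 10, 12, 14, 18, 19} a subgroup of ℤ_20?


Subgroup test for H = {0, 2, 4, 6, 8, 10, 12, 14, 18, 19} in (ℤ_20, +):
(1) 0 ∈ H? Yes
(2) Closure: for all a,b ∈ H, (a+b) mod 20 ∈ H? No  [counterexample: 2 + 14 = 16 ∉ H]
(3) Inverses: for all a ∈ H, -a mod 20 ∈ H? No

No, H is not a subgroup of ℤ_20


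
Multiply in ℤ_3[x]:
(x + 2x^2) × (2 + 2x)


Expand and collect like terms; reduce coefficients mod 3:
x^0: 0·2 = 0 ≡ 0 (mod 3)
x^1: 0·2 + 1·2 = 2 ≡ 2 (mod 3)
x^2: 1·2 + 2·2 = 6 ≡ 0 (mod 3)
x^3: 2·2 = 4 ≡ 1 (mod 3)
Result: 2x + x^3

f · g = 2x + x^3


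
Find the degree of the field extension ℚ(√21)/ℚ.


√21 has minimal polynomial x² - 21 (irreducible over ℚ since 21 is squarefree)

[ℚ(√21)/ℚ] = 2


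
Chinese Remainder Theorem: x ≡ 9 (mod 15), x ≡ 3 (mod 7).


m₁ = 15, m₂ = 7, gcd = 1, so CRT applies. M = m₁·m₂ = 105
Let M₁ = M/m₁ = 7, M₂ = M/m₂ = 15
Find y₁ ≡ M₁⁻¹ (mod m₁): 7⁻¹ ≡ 13 (mod 15)
Find y₂ ≡ M₂⁻¹ (mod m₂): 15⁻¹ ≡ 1 (mod 7)
x = a₁·M₁·y₁ + a₂·M₂·y₂ = 9·7·13 + 3·15·1 = 864
Reduce mod 105: x ≡ 24
Check: 24 mod 15 = 9 ✓, 24 mod 7 = 3 ✓

x ≡ 24 (mod 105)


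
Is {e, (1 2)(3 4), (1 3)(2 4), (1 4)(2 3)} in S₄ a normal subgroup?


H = {e, (1 2)(3 4), (1 3)(2 4), (1 4)(2 3)} in S₄
This is the Klein four-group V₄; it is normal in S₄ (it is a union of conjugacy classes)

Yes, normal subgroup


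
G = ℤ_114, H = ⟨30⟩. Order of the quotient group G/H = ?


|⟨30⟩| = n / gcd(30, 114) = 114 / 6 = 19
H is normal (ℤ_114 is abelian).
|G/H| = |G| / |H| = 114 / 19 = 6

|G/H| = 6


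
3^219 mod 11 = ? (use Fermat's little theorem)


Fermat's little theorem: if p is prime and gcd(a,p)=1, then a^(p-1) ≡ 1 (mod p)
p = 11 is prime, gcd(3,11) = 1
Reduce exponent: 219 mod 10 = 9
So 3^219 ≡ 3^9 (mod 11)
3^9 mod 11 = 4

3^219 ≡ 4 (mod 11)


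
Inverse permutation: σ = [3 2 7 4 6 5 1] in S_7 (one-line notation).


To find σ⁻¹, swap domain and range:
σ(1) = 3 → σ⁻¹(3) = 1
σ(2) = 2 → σ⁻¹(2) = 2
σ(3) = 7 → σ⁻¹(7) = 3
σ(4) = 4 → σ⁻¹(4) = 4
σ(5) = 6 → σ⁻¹(6) = 5
σ(6) = 5 → σ⁻¹(5) = 6
σ(7) = 1 → σ⁻¹(1) = 7

σ⁻¹ = [7 2 1 4 6 5 3]


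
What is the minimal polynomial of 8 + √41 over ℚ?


Let α = 8 + √41. Then α - 8 = √41, so (α - 8)² = 41, giving α² - 16α + 23 = 0. Degree 2 and α ∉ ℚ, so this is the minimal polynomial.

Minimal polynomial: x² - 16x + 23


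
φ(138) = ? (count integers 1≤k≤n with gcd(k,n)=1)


Factor n: 138 = 2 × 3 × 23
φ(n) = n · ∏(1 - 1/p) over distinct primes p | n
φ(138) = 138 · (1 - 1/2) · (1 - 1/3) · (1 - 1/23) = 44

φ(138) = 44


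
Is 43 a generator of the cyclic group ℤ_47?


g generates ℤ_n iff gcd(g, n) = 1
gcd(43, 47) = 1
Since gcd = 1, 43 is a generator.

Yes, 43 generates ℤ_47


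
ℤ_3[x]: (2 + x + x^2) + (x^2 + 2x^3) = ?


Add coefficients mod 3:
x^0: 2 + 0 = 2 (mod 3)
x^1: 1 + 0 = 1 (mod 3)
x^2: 1 + 1 = 2 (mod 3)
x^3: 0 + 2 = 2 (mod 3)
Result: 2 + x + 2x^2 + 2x^3

f + g = 2 + x + 2x^2 + 2x^3


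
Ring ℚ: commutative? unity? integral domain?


ℚ is a field: commutative, has unity, every nonzero element is a unit (hence an integral domain)
Commutative: Yes
Integral domain: Yes
Has unity: Yes

ℚ: Commutative=Yes, Unity=Yes


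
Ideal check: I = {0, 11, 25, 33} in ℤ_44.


Check ideal conditions for I = {0, 11, 25, 33} in ℤ_44:
(1) I is an additive subgroup? No
(2) For r ∈ ℤ_44 and a ∈ I: r·a ∈ I? No  [counterexample: r=2, a=11, r·a mod 44 = 22 ∉ I]

No, I is not an ideal of ℤ_44


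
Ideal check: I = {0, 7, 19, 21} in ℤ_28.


Check ideal conditions for I = {0, 7, 19, 21} in ℤ_28:
(1) I is an additive subgroup? No
(2) For r ∈ ℤ_28 and a ∈ I: r·a ∈ I? No  [counterexample: r=2, a=7, r·a mod 28 = 14 ∉ I]

No, I is not an ideal of ℤ_28


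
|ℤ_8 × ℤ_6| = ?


|A × B| = |A| · |B|
|ℤ_8 × ℤ_6| = 8 × 6 = 48

|ℤ_8 × ℤ_6| = 48


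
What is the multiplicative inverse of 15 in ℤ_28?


Use the extended Euclidean algorithm to write 1 = 15·s + 28·t; then s mod 28 is the inverse.
Euclidean algorithm:
  15 = 0·28 + 15
  28 = 1·15 + 13
  15 = 1·13 + 2
  13 = 6·2 + 1
  2 = 2·1 + 0
gcd(15,28) = 1
Back-substitution gives: 15·(-13) + 28·(7) = 1
So 15⁻¹ ≡ -13 ≡ 15 (mod 28)
Check: 15 × 15 = 225 ≡ 1 (mod 28) ✓

15⁻¹ ≡ 15 (mod 28)


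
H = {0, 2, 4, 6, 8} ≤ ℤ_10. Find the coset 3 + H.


3 + H = {3 + h (mod 10) : h ∈ H}
3+0=3, 3+2=5, 3+4=7, 3+6=9, 3+8=1
3 + H = {1, 3, 5, 7, 9} = 1 + H

3 + H = {1, 3, 5, 7, 9}


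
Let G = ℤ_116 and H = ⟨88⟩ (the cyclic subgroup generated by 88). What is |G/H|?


|⟨88⟩| = n / gcd(88, 116) = 116 / 4 = 29
H is normal (ℤ_116 is abelian).
|G/H| = |G| / |H| = 116 / 29 = 4

|G/H| = 4


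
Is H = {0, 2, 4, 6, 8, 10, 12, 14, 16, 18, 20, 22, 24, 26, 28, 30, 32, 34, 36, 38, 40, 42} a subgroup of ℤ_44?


Subgroup test for H = {0, 2, 4, 6, 8, 10, 12, 14, 16, 18, 20, 22, 24, 26, 28, 30, 32, 34, 36, 38, 40, 42} in (ℤ_44, +):
(1) 0 ∈ H? Yes
(2) Closure: for all a,b ∈ H, (a+b) mod 44 ∈ H? Yes
(3) Inverses: for all a ∈ H, -a mod 44 ∈ H? Yes

Yes, H is a subgroup of ℤ_44


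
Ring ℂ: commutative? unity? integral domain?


ℂ is a field: commutative, has unity, every nonzero element is a unit (hence an integral domain)
Commutative: Yes
Integral domain: Yes
Has unity: Yes

ℂ: Commutative=Yes, Unity=Yes


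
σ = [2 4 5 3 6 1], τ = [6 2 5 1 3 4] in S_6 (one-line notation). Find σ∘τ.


σ∘τ: apply τ first, then σ
1 →τ 6 →σ 1
2 →τ 2 →σ 4
3 →τ 5 →σ 6
4 →τ 1 →σ 2
5 →τ 3 →σ 5
6 →τ 4 →σ 3

σ∘τ = [1 4 6 2 5 3]


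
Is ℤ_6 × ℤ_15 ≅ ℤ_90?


Comparing ℤ_6 × ℤ_15 and ℤ_90:
gcd(6,15) = 3 ≠ 1. Max element order in ℤ_6×ℤ_15 is lcm(6,15) = 30 < 90, so it has no element of order 90

No, ℤ_6 × ℤ_15 ≇ ℤ_90


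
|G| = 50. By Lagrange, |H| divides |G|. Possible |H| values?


Lagrange's theorem: |H| divides |G|
|G| = 50
Divisors of 50: 1, 2, 5, 10, 25, 50

Possible subgroup orders: {1, 2, 5, 10, 25, 50}


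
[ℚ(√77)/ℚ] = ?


√77 has minimal polynomial x² - 77 (irreducible over ℚ since 77 is squarefree)

[ℚ(√77)/ℚ] = 2


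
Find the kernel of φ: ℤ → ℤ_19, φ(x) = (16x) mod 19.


Kernel = preimage of identity
ker(φ) = {x ∈ ℤ : 16x ≡ 0 (mod 19)}. gcd(16,19) = 1, so 16x ≡ 0 (mod 19) ⟺ x ≡ 0 (mod 19/1 = 19). Hence ker(φ) = 19ℤ

ker(φ) = 19ℤ


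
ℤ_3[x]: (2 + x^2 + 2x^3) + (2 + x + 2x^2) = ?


Add coefficients mod 3:
x^0: 2 + 2 = 1 (mod 3)
x^1: 0 + 1 = 1 (mod 3)
x^2: 1 + 2 = 0 (mod 3)
x^3: 2 + 0 = 2 (mod 3)
Result: 1 + x + 2x^3

f + g = 1 + x + 2x^3


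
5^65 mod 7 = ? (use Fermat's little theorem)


Fermat's little theorem: if p is prime and gcd(a,p)=1, then a^(p-1) ≡ 1 (mod p)
p = 7 is prime, gcd(5,7) = 1
Reduce exponent: 65 mod 6 = 5
So 5^65 ≡ 5^5 (mod 7)
5^5 mod 7 = 3

5^65 ≡ 3 (mod 7)


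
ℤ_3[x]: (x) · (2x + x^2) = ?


Expand and collect like terms; reduce coefficients mod 3:
x^0: 0·0 = 0 ≡ 0 (mod 3)
x^1: 0·2 + 1·0 = 0 ≡ 0 (mod 3)
x^2: 0·1 + 1·2 = 2 ≡ 2 (mod 3)
x^3: 1·1 = 1 ≡ 1 (mod 3)
Result: 2x^2 + x^3

f · g = 2x^2 + x^3


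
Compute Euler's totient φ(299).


Factor n: 299 = 13 × 23
φ(n) = n · ∏(1 - 1/p) over distinct primes p | n
φ(299) = 299 · (1 - 1/13) · (1 - 1/23) = 264

φ(299) = 264


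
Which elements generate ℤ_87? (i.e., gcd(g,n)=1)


g generates ℤ_n iff gcd(g,n) = 1
Prime factors of 87: 3, 29
Generators are g ∈ {1,...,86} not divisible by any of these primes.
Generators: {1, 2, 4, 5, 7, 8, 10, 11, 13, 14, 16, 17, 19, 20, 22, 23, 25, 26, 28, 31, 32, 34, 35, 37, 38, 40, 41, 43, 44, 46, 47, 49, 50, 52, 53, 55, 56, 59, 61, 62, 64, 65, 67, 68, 70, 71, 73, 74, 76, 77, 79, 80, 82, 83, 85, 86}
Number of generators = φ(87) = 56

Generators of ℤ_87 = {1, 2, 4, 5, 7, 8, 10, 11, 13, 14, 16, 17, 19, 20, 22, 23, 25, 26, 28, 31, 32, 34, 35, 37, 38, 40, 41, 43, 44, 46, 47, 49, 50, 52, 53, 55, 56, 59, 61, 62, 64, 65, 67, 68, 70, 71, 73, 74, 76, 77, 79, 80, 82, 83, 85, 86}


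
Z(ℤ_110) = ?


Z(G) = {g ∈ G | gx = xg for all x ∈ G}
ℤ_110 is abelian, so Z(G) = G

Z(ℤ_110) = ℤ_110


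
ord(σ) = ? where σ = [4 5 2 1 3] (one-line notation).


Cycle decomposition: (1 4) (2 5 3)
Cycle lengths: 2, 3
Order = lcm(2, 3) = 6

ord(σ) = 6


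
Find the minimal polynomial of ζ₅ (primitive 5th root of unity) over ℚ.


ζ₅ is a root of Φ₅(x) = x⁴ + x³ + x² + x + 1, irreducible over ℚ

Minimal polynomial: x⁴ + x³ + x² + x + 1


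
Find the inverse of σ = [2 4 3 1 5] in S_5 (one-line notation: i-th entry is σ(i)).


To find σ⁻¹, swap domain and range:
σ(1) = 2 → σ⁻¹(2) = 1
σ(2) = 4 → σ⁻¹(4) = 2
σ(3) = 3 → σ⁻¹(3) = 3
σ(4) = 1 → σ⁻¹(1) = 4
σ(5) = 5 → σ⁻¹(5) = 5

σ⁻¹ = [4 1 3 2 5]


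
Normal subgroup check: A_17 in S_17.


H = A_17 in S_17
A_17 has index 2 in S_17, and every subgroup of index 2 is normal

Yes, normal subgroup


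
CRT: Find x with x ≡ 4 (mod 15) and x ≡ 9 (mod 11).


m₁ = 15, m₂ = 11, gcd = 1, so CRT applies. M = m₁·m₂ = 165
Let M₁ = M/m₁ = 11, M₂ = M/m₂ = 15
Find y₁ ≡ M₁⁻¹ (mod m₁): 11⁻¹ ≡ 11 (mod 15)
Find y₂ ≡ M₂⁻¹ (mod m₂): 15⁻¹ ≡ 3 (mod 11)
x = a₁·M₁·y₁ + a₂·M₂·y₂ = 4·11·11 + 9·15·3 = 889
Reduce mod 165: x ≡ 64
Check: 64 mod 15 = 4 ✓, 64 mod 11 = 9 ✓

x ≡ 64 (mod 165)


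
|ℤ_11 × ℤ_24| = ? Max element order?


|ℤ_11 × ℤ_24| = 11 × 24 = 264
Max element order = lcm(11,24) = 264
Cyclic? Yes (gcd=1)

|ℤ_11×ℤ_24| = 264, max element order = 264


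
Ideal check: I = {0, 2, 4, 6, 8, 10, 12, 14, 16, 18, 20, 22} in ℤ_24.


Check ideal conditions for I = {0, 2, 4, 6, 8, 10, 12, 14, 16, 18, 20, 22} in ℤ_24:
(1) I is an additive subgroup? Yes
(2) For r ∈ ℤ_24 and a ∈ I: r·a ∈ I? Yes

Yes, I is an ideal of ℤ_24


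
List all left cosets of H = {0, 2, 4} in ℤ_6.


H = {0, 2, 4}, |H| = 3
Number of cosets = |G|/|H| = 6/3 = 2
0 + H = {0, 2, 4}
1 + H = {1, 3, 5}

Cosets: 0+H={0,2,4}; 1+H={1,3,5}


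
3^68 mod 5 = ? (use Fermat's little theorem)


Fermat's little theorem: if p is prime and gcd(a,p)=1, then a^(p-1) ≡ 1 (mod p)
p = 5 is prime, gcd(3,5) = 1
Reduce exponent: 68 mod 4 = 0
So 3^68 ≡ 3^0 (mod 5)
3^0 = 1

3^68 ≡ 1 (mod 5)


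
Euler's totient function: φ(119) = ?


Factor n: 119 = 7 × 17
φ(n) = n · ∏(1 - 1/p) over distinct primes p | n
φ(119) = 119 · (1 - 1/7) · (1 - 1/17) = 96

φ(119) = 96


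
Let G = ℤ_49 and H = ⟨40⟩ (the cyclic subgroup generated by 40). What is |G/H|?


|⟨40⟩| = n / gcd(40, 49) = 49 / 1 = 49
H is normal (ℤ_49 is abelian).
|G/H| = |G| / |H| = 49 / 49 = 1

|G/H| = 1


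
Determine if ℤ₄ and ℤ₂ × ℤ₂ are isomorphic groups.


Comparing ℤ₄ and ℤ₂ × ℤ₂:
ℤ₄ has an element of order 4; ℤ₂×ℤ₂ has exponent 2

No, ℤ₄ ≇ ℤ₂ × ℤ₂


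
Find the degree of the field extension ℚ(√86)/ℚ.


√86 has minimal polynomial x² - 86 (irreducible over ℚ since 86 is squarefree)

[ℚ(√86)/ℚ] = 2


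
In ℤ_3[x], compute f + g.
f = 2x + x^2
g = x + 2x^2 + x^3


Add coefficients mod 3:
x^0: 0 + 0 = 0 (mod 3)
x^1: 2 + 1 = 0 (mod 3)
x^2: 1 + 2 = 0 (mod 3)
x^3: 0 + 1 = 1 (mod 3)
Result: x^3

f + g = x^3


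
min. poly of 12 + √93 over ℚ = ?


Let α = 12 + √93. Then α - 12 = √93, so (α - 12)² = 93, giving α² - 24α + 51 = 0. Degree 2 and α ∉ ℚ, so this is the minimal polynomial.

Minimal polynomial: x² - 24x + 51


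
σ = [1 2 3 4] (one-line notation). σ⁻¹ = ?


To find σ⁻¹, swap domain and range:
σ(1) = 1 → σ⁻¹(1) = 1
σ(2) = 2 → σ⁻¹(2) = 2
σ(3) = 3 → σ⁻¹(3) = 3
σ(4) = 4 → σ⁻¹(4) = 4

σ⁻¹ = [1 2 3 4]


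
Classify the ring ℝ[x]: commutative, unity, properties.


Polynomial ring over ℝ (an integral domain) is a commutative integral domain with unity 1
Commutative: Yes
Integral domain: Yes
Has unity: Yes

ℝ[x]: Commutative=Yes, Unity=Yes


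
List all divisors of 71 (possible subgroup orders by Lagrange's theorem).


Lagrange's theorem: |H| divides |G|
|G| = 71
Divisors of 71: 1, 71

Possible subgroup orders: {1, 71}


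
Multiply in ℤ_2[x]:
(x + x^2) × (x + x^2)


Expand and collect like terms; reduce coefficients mod 2:
x^0: 0·0 = 0 ≡ 0 (mod 2)
x^1: 0·1 + 1·0 = 0 ≡ 0 (mod 2)
x^2: 0·1 + 1·1 + 1·0 = 1 ≡ 1 (mod 2)
x^3: 1·1 + 1·1 = 2 ≡ 0 (mod 2)
x^4: 1·1 = 1 ≡ 1 (mod 2)
Result: x^2 + x^4

f · g = x^2 + x^4


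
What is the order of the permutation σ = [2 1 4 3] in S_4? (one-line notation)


Cycle decomposition: (1 2) (3 4)
Cycle lengths: 2, 2
Order = lcm(2, 2) = 2

ord(σ) = 2


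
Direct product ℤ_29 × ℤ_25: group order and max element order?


|ℤ_29 × ℤ_25| = 29 × 25 = 725
Max element order = lcm(29,25) = 725
Cyclic? Yes (gcd=1)

|ℤ_29×ℤ_25| = 725, max element order = 725


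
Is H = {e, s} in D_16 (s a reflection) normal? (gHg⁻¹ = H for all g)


H = {e, s} in D_16 (s a reflection)
r·s·r⁻¹ = sr⁻² ≠ s for n ≥ 3, so {e, s} is not closed under conjugation

No, not a normal subgroup


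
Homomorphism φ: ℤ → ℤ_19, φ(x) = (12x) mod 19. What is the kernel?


Kernel = preimage of identity
ker(φ) = {x ∈ ℤ : 12x ≡ 0 (mod 19)}. gcd(12,19) = 1, so 12x ≡ 0 (mod 19) ⟺ x ≡ 0 (mod 19/1 = 19). Hence ker(φ) = 19ℤ

ker(φ) = 19ℤ


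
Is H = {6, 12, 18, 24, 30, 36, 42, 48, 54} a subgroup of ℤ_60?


Subgroup test for H = {6, 12, 18, 24, 30, 36, 42, 48, 54} in (ℤ_60, +):
(1) 0 ∈ H? No
(2) Closure: for all a,b ∈ H, (a+b) mod 60 ∈ H? No  [counterexample: 6 + 54 = 0 ∉ H]
(3) Inverses: for all a ∈ H, -a mod 60 ∈ H? Yes

No, H is not a subgroup of ℤ_60


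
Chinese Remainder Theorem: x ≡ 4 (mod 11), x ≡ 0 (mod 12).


m₁ = 11, m₂ = 12, gcd = 1, so CRT applies. M = m₁·m₂ = 132
Let M₁ = M/m₁ = 12, M₂ = M/m₂ = 11
Find y₁ ≡ M₁⁻¹ (mod m₁): 12⁻¹ ≡ 1 (mod 11)
Find y₂ ≡ M₂⁻¹ (mod m₂): 11⁻¹ ≡ 11 (mod 12)
x = a₁·M₁·y₁ + a₂·M₂·y₂ = 4·12·1 + 0·11·11 = 48
Reduce mod 132: x ≡ 48
Check: 48 mod 11 = 4 ✓, 48 mod 12 = 0 ✓

x ≡ 48 (mod 132)


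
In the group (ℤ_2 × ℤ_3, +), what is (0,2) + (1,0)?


Operation: componentwise addition mod (2, 3)
(0,2) + (1,0) = ((a₁+b₁) mod 2, (a₂+b₂) mod 3) with a = (0,2), b = (1,0)

(0,2) + (1,0) = (1,2)


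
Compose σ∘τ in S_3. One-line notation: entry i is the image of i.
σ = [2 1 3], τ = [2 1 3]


σ∘τ: apply τ first, then σ
1 →τ 2 →σ 1
2 →τ 1 →σ 2
3 →τ 3 →σ 3

σ∘τ = [1 2 3]


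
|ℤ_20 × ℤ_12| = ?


|A × B| = |A| · |B|
|ℤ_20 × ℤ_12| = 20 × 12 = 240

|ℤ_20 × ℤ_12| = 240


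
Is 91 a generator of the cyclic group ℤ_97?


g generates ℤ_n iff gcd(g, n) = 1
gcd(91, 97) = 1
Since gcd = 1, 91 is a generator.

Yes, 91 generates ℤ_97


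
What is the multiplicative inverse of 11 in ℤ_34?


Use the extended Euclidean algorithm to write 1 = 11·s + 34·t; then s mod 34 is the inverse.
Euclidean algorithm:
  11 = 0·34 + 11
  34 = 3·11 + 1
  11 = 11·1 + 0
gcd(11,34) = 1
Back-substitution gives: 11·(-3) + 34·(1) = 1
So 11⁻¹ ≡ -3 ≡ 31 (mod 34)
Check: 11 × 31 = 341 ≡ 1 (mod 34) ✓

11⁻¹ ≡ 31 (mod 34)


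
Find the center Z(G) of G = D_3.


Z(G) = {g ∈ G | gx = xg for all x ∈ G}
For odd n, Z(D_n) = {e}: no nontrivial rotation commutes with all reflections

Z(D_3) = {e}


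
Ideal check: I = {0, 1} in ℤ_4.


Check ideal conditions for I = {0, 1} in ℤ_4:
(1) I is an additive subgroup? No
(2) For r ∈ ℤ_4 and a ∈ I: r·a ∈ I? No  [counterexample: r=2, a=1, r·a mod 4 = 2 ∉ I]

No, I is not an ideal of ℤ_4


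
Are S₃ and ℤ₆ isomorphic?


Comparing S₃ and ℤ₆:
S₃ is non-abelian, ℤ₆ is abelian

No, S₃ ≇ ℤ₆


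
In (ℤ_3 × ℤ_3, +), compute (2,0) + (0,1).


Operation: componentwise addition mod (3, 3)
(2,0) + (0,1) = ((a₁+b₁) mod 3, (a₂+b₂) mod 3) with a = (2,0), b = (0,1)

(2,0) + (0,1) = (2,1)


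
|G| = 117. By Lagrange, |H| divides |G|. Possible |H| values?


Lagrange's theorem: |H| divides |G|
|G| = 117
Divisors of 117: 1, 3, 9, 13, 39, 117

Possible subgroup orders: {1, 3, 9, 13, 39, 117}


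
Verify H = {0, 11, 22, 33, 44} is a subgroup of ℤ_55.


Subgroup test for H = {0, 11, 22, 33, 44} in (ℤ_55, +):
(1) 0 ∈ H? Yes
(2) Closure: for all a,b ∈ H, (a+b) mod 55 ∈ H? Yes
(3) Inverses: for all a ∈ H, -a mod 55 ∈ H? Yes

Yes, H is a subgroup of ℤ_55


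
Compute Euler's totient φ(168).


Factor n: 168 = 2^3 × 3 × 7
φ(n) = n · ∏(1 - 1/p) over distinct primes p | n
φ(168) = 168 · (1 - 1/2) · (1 - 1/3) · (1 - 1/7) = 48

φ(168) = 48


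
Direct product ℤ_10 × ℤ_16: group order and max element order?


|ℤ_10 × ℤ_16| = 10 × 16 = 160
Max element order = lcm(10,16) = 80
Cyclic? No (gcd=2)

|ℤ_10×ℤ_16| = 160, max element order = 80


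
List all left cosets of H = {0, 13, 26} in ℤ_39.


H = {0, 13, 26}, |H| = 3
Number of cosets = |G|/|H| = 39/3 = 13
0 + H = {0, 13, 26}
1 + H = {1, 14, 27}
2 + H = {2, 15, 28}
3 + H = {3, 16, 29}
4 + H = {4, 17, 30}
5 + H = {5, 18, 31}
6 + H = {6, 19, 32}
7 + H = {7, 20, 33}
8 + H = {8, 21, 34}
9 + H = {9, 22, 35}
10 + H = {10, 23, 36}
11 + H = {11, 24, 37}
12 + H = {12, 25, 38}

Cosets: 0+H={0,13,26}; 1+H={1,14,27}; 2+H={2,15,28}; 3+H={3,16,29}; 4+H={4,17,30}; 5+H={5,18,31}; 6+H={6,19,32}; 7+H={7,20,33}; 8+H={8,21,34}; 9+H={9,22,35}; 10+H={10,23,36}; 11+H={11,24,37}; 12+H={12,25,38}


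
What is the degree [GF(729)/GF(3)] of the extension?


GF(729) = GF(3^6), so the extension degree is 6

[GF(729)/GF(3)] = 6


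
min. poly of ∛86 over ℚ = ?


∛86 satisfies x³ - 86 = 0, irreducible over ℚ (no rational root; 86 is not a perfect cube)

Minimal polynomial: x³ - 86


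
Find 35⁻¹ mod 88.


Use the extended Euclidean algorithm to write 1 = 35·s + 88·t; then s mod 88 is the inverse.
Euclidean algorithm:
  35 = 0·88 + 35
  88 = 2·35 + 18
  35 = 1·18 + 17
  18 = 1·17 + 1
  17 = 17·1 + 0
gcd(35,88) = 1
Back-substitution gives: 35·(-5) + 88·(2) = 1
So 35⁻¹ ≡ -5 ≡ 83 (mod 88)
Check: 35 × 83 = 2905 ≡ 1 (mod 88) ✓

35⁻¹ ≡ 83 (mod 88)


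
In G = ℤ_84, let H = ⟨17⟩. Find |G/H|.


|⟨17⟩| = n / gcd(17, 84) = 84 / 1 = 84
H is normal (ℤ_84 is abelian).
|G/H| = |G| / |H| = 84 / 84 = 1

|G/H| = 1


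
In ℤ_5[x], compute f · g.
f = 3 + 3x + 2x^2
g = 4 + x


Expand and collect like terms; reduce coefficients mod 5:
x^0: 3·4 = 12 ≡ 2 (mod 5)
x^1: 3·1 + 3·4 = 15 ≡ 0 (mod 5)
x^2: 3·1 + 2·4 = 11 ≡ 1 (mod 5)
x^3: 2·1 = 2 ≡ 2 (mod 5)
Result: 2 + x^2 + 2x^3

f · g = 2 + x^2 + 2x^3


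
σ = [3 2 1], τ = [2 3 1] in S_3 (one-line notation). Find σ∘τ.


σ∘τ: apply τ first, then σ
1 →τ 2 →σ 2
2 →τ 3 →σ 1
3 →τ 1 →σ 3

σ∘τ = [2 1 3]


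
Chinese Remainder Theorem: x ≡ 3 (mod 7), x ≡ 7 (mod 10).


m₁ = 7, m₂ = 10, gcd = 1, so CRT applies. M = m₁·m₂ = 70
Let M₁ = M/m₁ = 10, M₂ = M/m₂ = 7
Find y₁ ≡ M₁⁻¹ (mod m₁): 10⁻¹ ≡ 5 (mod 7)
Find y₂ ≡ M₂⁻¹ (mod m₂): 7⁻¹ ≡ 3 (mod 10)
x = a₁·M₁·y₁ + a₂·M₂·y₂ = 3·10·5 + 7·7·3 = 297
Reduce mod 70: x ≡ 17
Check: 17 mod 7 = 3 ✓, 17 mod 10 = 7 ✓

x ≡ 17 (mod 70)


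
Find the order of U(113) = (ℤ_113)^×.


U(n) is the group of units mod n; |U(n)| = φ(n)
|U(113)| = φ(113) = 112

|U(113) = (ℤ_113)^×| = 112


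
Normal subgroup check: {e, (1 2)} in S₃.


H = {e, (1 2)} in S₃
(1 3)(1 2)(1 3)⁻¹ = (2 3) ∉ {e, (1 2)}, so it is not normal

No, not a normal subgroup


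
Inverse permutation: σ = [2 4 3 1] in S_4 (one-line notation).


To find σ⁻¹, swap domain and range:
σ(1) = 2 → σ⁻¹(2) = 1
σ(2) = 4 → σ⁻¹(4) = 2
σ(3) = 3 → σ⁻¹(3) = 3
σ(4) = 1 → σ⁻¹(1) = 4

σ⁻¹ = [4 1 3 2]


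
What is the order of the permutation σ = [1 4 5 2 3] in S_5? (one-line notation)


Cycle decomposition: (2 4) (3 5)
Cycle lengths: 2, 2
Order = lcm(2, 2) = 2

ord(σ) = 2


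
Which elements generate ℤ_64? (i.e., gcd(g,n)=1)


g generates ℤ_n iff gcd(g,n) = 1
Prime factors of 64: 2
Generators are g ∈ {1,...,63} not divisible by any of these primes.
Generators: {1, 3, 5, 7, 9, 11, 13, 15, 17, 19, 21, 23, 25, 27, 29, 31, 33, 35, 37, 39, 41, 43, 45, 47, 49, 51, 53, 55, 57, 59, 61, 63}
Number of generators = φ(64) = 32

Generators of ℤ_64 = {1, 3, 5, 7, 9, 11, 13, 15, 17, 19, 21, 23, 25, 27, 29, 31, 33, 35, 37, 39, 41, 43, 45, 47, 49, 51, 53, 55, 57, 59, 61, 63}


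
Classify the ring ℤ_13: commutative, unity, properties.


ℤ_13 is a commutative ring with unity 1; 13 is prime, so ℤ_13 is a field (hence an integral domain)
Commutative: Yes
Integral domain: Yes
Has unity: Yes

ℤ_13: Commutative=Yes, Unity=Yes


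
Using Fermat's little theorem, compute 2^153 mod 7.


Fermat's little theorem: if p is prime and gcd(a,p)=1, then a^(p-1) ≡ 1 (mod p)
p = 7 is prime, gcd(2,7) = 1
Reduce exponent: 153 mod 6 = 3
So 2^153 ≡ 2^3 (mod 7)
2^3 mod 7 = 1

2^153 ≡ 1 (mod 7)


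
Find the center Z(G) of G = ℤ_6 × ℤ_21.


Z(G) = {g ∈ G | gx = xg for all x ∈ G}
Direct product of abelian groups is abelian, so Z(G) = G

Z(ℤ_6 × ℤ_21) = ℤ_6 × ℤ_21


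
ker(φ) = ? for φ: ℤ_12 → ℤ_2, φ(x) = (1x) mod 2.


Kernel = preimage of identity
ker(φ) = {x ∈ ℤ_12 : 1x ≡ 0 (mod 2)}. Since 2 | 12, φ is well-defined. The kernel is the cyclic subgroup ⟨2⟩ of ℤ_12 (order 6), i.e. {0, 2, 4, 6, 8, 10}

ker(φ) = {0, 2, 4, 6, 8, 10}


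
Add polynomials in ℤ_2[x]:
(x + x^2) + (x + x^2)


Add coefficients mod 2:
x^0: 0 + 0 = 0 (mod 2)
x^1: 1 + 1 = 0 (mod 2)
x^2: 1 + 1 = 0 (mod 2)
Result: 0

f + g = 0


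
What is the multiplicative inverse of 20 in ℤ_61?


Use the extended Euclidean algorithm to write 1 = 20·s + 61·t; then s mod 61 is the inverse.
Euclidean algorithm:
  20 = 0·61 + 20
  61 = 3·20 + 1
  20 = 20·1 + 0
gcd(20,61) = 1
Back-substitution gives: 20·(-3) + 61·(1) = 1
So 20⁻¹ ≡ -3 ≡ 58 (mod 61)
Check: 20 × 58 = 1160 ≡ 1 (mod 61) ✓

20⁻¹ ≡ 58 (mod 61)


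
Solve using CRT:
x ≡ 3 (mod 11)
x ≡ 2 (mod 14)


m₁ = 11, m₂ = 14, gcd = 1, so CRT applies. M = m₁·m₂ = 154
Let M₁ = M/m₁ = 14, M₂ = M/m₂ = 11
Find y₁ ≡ M₁⁻¹ (mod m₁): 14⁻¹ ≡ 4 (mod 11)
Find y₂ ≡ M₂⁻¹ (mod m₂): 11⁻¹ ≡ 9 (mod 14)
x = a₁·M₁·y₁ + a₂·M₂·y₂ = 3·14·4 + 2·11·9 = 366
Reduce mod 154: x ≡ 58
Check: 58 mod 11 = 3 ✓, 58 mod 14 = 2 ✓

x ≡ 58 (mod 154)


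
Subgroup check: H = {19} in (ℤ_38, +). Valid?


Subgroup test for H = {19} in (ℤ_38, +):
(1) 0 ∈ H? No
(2) Closure: for all a,b ∈ H, (a+b) mod 38 ∈ H? No  [counterexample: 19 + 19 = 0 ∉ H]
(3) Inverses: for all a ∈ H, -a mod 38 ∈ H? Yes

No, H is not a subgroup of ℤ_38


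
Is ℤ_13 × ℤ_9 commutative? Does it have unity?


Direct product ring; commutative with unity (1,1); but (1,0)·(0,1) = (0,0) gives zero divisors, so not an integral domain
Commutative: Yes
Integral domain: No
Has unity: Yes

ℤ_13 × ℤ_9: Commutative=Yes, Unity=Yes


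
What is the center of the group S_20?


Z(G) = {g ∈ G | gx = xg for all x ∈ G}
S_n is non-abelian for n ≥ 3; Z(S_20) is trivial

Z(S_20) = {e}


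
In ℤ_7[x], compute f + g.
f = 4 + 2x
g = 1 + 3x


Add coefficients mod 7:
x^0: 4 + 1 = 5 (mod 7)
x^1: 2 + 3 = 5 (mod 7)
Result: 5 + 5x

f + g = 5 + 5x


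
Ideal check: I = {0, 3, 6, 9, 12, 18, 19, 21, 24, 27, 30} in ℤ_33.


Check ideal conditions for I = {0, 3, 6, 9, 12, 18, 19, 21, 24, 27, 30} in ℤ_33:
(1) I is an additive subgroup? No
(2) For r ∈ ℤ_33 and a ∈ I: r·a ∈ I? No  [counterexample: r=2, a=19, r·a mod 33 = 5 ∉ I]

No, I is not an ideal of ℤ_33


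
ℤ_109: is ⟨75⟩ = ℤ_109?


g generates ℤ_n iff gcd(g, n) = 1
gcd(75, 109) = 1
Since gcd = 1, 75 is a generator.

Yes, 75 generates ℤ_109


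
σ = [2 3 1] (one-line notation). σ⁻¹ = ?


To find σ⁻¹, swap domain and range:
σ(1) = 2 → σ⁻¹(2) = 1
σ(2) = 3 → σ⁻¹(3) = 2
σ(3) = 1 → σ⁻¹(1) = 3

σ⁻¹ = [3 1 2]


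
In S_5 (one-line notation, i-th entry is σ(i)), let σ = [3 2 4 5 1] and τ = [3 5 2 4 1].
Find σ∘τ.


σ∘τ: apply τ first, then σ
1 →τ 3 →σ 4
2 →τ 5 →σ 1
3 →τ 2 →σ 2
4 →τ 4 →σ 5
5 →τ 1 →σ 3

σ∘τ = [4 1 2 5 3]


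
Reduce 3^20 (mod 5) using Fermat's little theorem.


Fermat's little theorem: if p is prime and gcd(a,p)=1, then a^(p-1) ≡ 1 (mod p)
p = 5 is prime, gcd(3,5) = 1
Reduce exponent: 20 mod 4 = 0
So 3^20 ≡ 3^0 (mod 5)
3^0 = 1

3^20 ≡ 1 (mod 5)


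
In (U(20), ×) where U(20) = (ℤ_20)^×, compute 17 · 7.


Operation: multiplication mod 20
17 · 7 = (a × b) mod 20 with a = 17, b = 7

17 · 7 = 19


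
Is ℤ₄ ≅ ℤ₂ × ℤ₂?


Comparing ℤ₄ and ℤ₂ × ℤ₂:
ℤ₄ has an element of order 4; ℤ₂×ℤ₂ has exponent 2

No, ℤ₄ ≇ ℤ₂ × ℤ₂


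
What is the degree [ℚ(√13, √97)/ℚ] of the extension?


[ℚ(√13,√97):ℚ] = [ℚ(√13,√97):ℚ(√13)]·[ℚ(√13):ℚ] = 2·2 = 4

[ℚ(√13, √97)/ℚ] = 4


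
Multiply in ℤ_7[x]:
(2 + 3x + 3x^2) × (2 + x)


Expand and collect like terms; reduce coefficients mod 7:
x^0: 2·2 = 4 ≡ 4 (mod 7)
x^1: 2·1 + 3·2 = 8 ≡ 1 (mod 7)
x^2: 3·1 + 3·2 = 9 ≡ 2 (mod 7)
x^3: 3·1 = 3 ≡ 3 (mod 7)
Result: 4 + x + 2x^2 + 3x^3

f · g = 4 + x + 2x^2 + 3x^3


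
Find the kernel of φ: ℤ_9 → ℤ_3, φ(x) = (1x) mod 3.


Kernel = preimage of identity
ker(φ) = {x ∈ ℤ_9 : 1x ≡ 0 (mod 3)}. Since 3 | 9, φ is well-defined. The kernel is the cyclic subgroup ⟨3⟩ of ℤ_9 (order 3), i.e. {0, 3, 6}

ker(φ) = {0, 3, 6}


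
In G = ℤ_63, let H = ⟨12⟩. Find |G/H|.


|⟨12⟩| = n / gcd(12, 63) = 63 / 3 = 21
H is normal (ℤ_63 is abelian).
|G/H| = |G| / |H| = 63 / 21 = 3

|G/H| = 3


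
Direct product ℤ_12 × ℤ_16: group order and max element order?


|ℤ_12 × ℤ_16| = 12 × 16 = 192
Max element order = lcm(12,16) = 48
Cyclic? No (gcd=4)

|ℤ_12×ℤ_16| = 192, max element order = 48


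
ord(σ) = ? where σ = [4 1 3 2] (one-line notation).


Cycle decomposition: (1 4 2)
Cycle lengths: 3
Order = lcm(3) = 3

ord(σ) = 3


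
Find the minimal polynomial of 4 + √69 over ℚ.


Let α = 4 + √69. Then α - 4 = √69, so (α - 4)² = 69, giving α² - 8α - 53 = 0. Degree 2 and α ∉ ℚ, so this is the minimal polynomial.

Minimal polynomial: x² - 8x - 53


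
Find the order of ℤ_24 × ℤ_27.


|A × B| = |A| · |B|
|ℤ_24 × ℤ_27| = 24 × 27 = 648

|ℤ_24 × ℤ_27| = 648


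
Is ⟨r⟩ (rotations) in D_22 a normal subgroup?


H = ⟨r⟩ (rotations) in D_22
The rotation subgroup ⟨r⟩ has index 2 in D_22, so it is normal

Yes, normal subgroup


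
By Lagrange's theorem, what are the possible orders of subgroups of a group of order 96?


Lagrange's theorem: |H| divides |G|
|G| = 96
Divisors of 96: 1, 2, 3, 4, 6, 8, 12, 16, 24, 32, 48, 96

Possible subgroup orders: {1, 2, 3, 4, 6, 8, 12, 16, 24, 32, 48, 96}


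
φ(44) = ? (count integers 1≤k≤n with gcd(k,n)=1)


Factor n: 44 = 2^2 × 11
φ(n) = n · ∏(1 - 1/p) over distinct primes p | n
φ(44) = 44 · (1 - 1/2) · (1 - 1/11) = 20

φ(44) = 20


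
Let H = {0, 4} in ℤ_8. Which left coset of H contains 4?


4 + H = {4 + h (mod 8) : h ∈ H}
4+0=4, 4+4=0
4 + H = {0, 4} = 0 + H

4 + H = {0, 4}


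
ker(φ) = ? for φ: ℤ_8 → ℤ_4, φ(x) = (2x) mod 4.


Kernel = preimage of identity
ker(φ) = {x ∈ ℤ_8 : 2x ≡ 0 (mod 4)}. Since 4 | 8, φ is well-defined. The kernel is the cyclic subgroup ⟨2⟩ of ℤ_8 (order 4), i.e. {0, 2, 4, 6}

ker(φ) = {0, 2, 4, 6}


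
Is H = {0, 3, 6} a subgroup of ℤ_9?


Subgroup test for H = {0, 3, 6} in (ℤ_9, +):
(1) 0 ∈ H? Yes
(2) Closure: for all a,b ∈ H, (a+b) mod 9 ∈ H? Yes
(3) Inverses: for all a ∈ H, -a mod 9 ∈ H? Yes

Yes, H is a subgroup of ℤ_9


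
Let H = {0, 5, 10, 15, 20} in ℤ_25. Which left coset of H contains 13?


13 + H = {13 + h (mod 25) : h ∈ H}
13+0=13, 13+5=18, 13+10=23, 13+15=3, 13+20=8
13 + H = {3, 8, 13, 18, 23} = 3 + H

13 + H = {3, 8, 13, 18, 23}


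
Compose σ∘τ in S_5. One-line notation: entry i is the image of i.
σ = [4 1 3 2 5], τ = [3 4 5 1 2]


σ∘τ: apply τ first, then σ
1 →τ 3 →σ 3
2 →τ 4 →σ 2
3 →τ 5 →σ 5
4 →τ 1 →σ 4
5 →τ 2 →σ 1

σ∘τ = [3 2 5 4 1]


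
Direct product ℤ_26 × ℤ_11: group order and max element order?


|ℤ_26 × ℤ_11| = 26 × 11 = 286
Max element order = lcm(26,11) = 286
Cyclic? Yes (gcd=1)

|ℤ_26×ℤ_11| = 286, max element order = 286


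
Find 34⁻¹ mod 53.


Use the extended Euclidean algorithm to write 1 = 34·s + 53·t; then s mod 53 is the inverse.
Euclidean algorithm:
  34 = 0·53 + 34
  53 = 1·34 + 19
  34 = 1·19 + 15
  19 = 1·15 + 4
  15 = 3·4 + 3
  4 = 1·3 + 1
  3 = 3·1 + 0
gcd(34,53) = 1
Back-substitution gives: 34·(-14) + 53·(9) = 1
So 34⁻¹ ≡ -14 ≡ 39 (mod 53)
Check: 34 × 39 = 1326 ≡ 1 (mod 53) ✓

34⁻¹ ≡ 39 (mod 53)


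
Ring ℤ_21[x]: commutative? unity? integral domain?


ℤ_21 has zero divisors (3·7 ≡ 0), and these lift to constant zero divisors in ℤ_21[x]; so not an integral domain
Commutative: Yes
Integral domain: No
Has unity: Yes

ℤ_21[x]: Commutative=Yes, Unity=Yes


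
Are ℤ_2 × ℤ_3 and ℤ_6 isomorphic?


Comparing ℤ_2 × ℤ_3 and ℤ_6:
gcd(2,3) = 1, so ℤ_2 × ℤ_3 ≅ ℤ_6 (CRT)

Yes, ℤ_2 × ℤ_3 ≅ ℤ_6


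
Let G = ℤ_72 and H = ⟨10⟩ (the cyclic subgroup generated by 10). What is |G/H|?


|⟨10⟩| = n / gcd(10, 72) = 72 / 2 = 36
H is normal (ℤ_72 is abelian).
|G/H| = |G| / |H| = 72 / 36 = 2

|G/H| = 2


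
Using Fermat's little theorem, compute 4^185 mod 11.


Fermat's little theorem: if p is prime and gcd(a,p)=1, then a^(p-1) ≡ 1 (mod p)
p = 11 is prime, gcd(4,11) = 1
Reduce exponent: 185 mod 10 = 5
So 4^185 ≡ 4^5 (mod 11)
4^5 mod 11 = 1

4^185 ≡ 1 (mod 11)


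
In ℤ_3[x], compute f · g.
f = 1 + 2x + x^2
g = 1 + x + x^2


Expand and collect like terms; reduce coefficients mod 3:
x^0: 1·1 = 1 ≡ 1 (mod 3)
x^1: 1·1 + 2·1 = 3 ≡ 0 (mod 3)
x^2: 1·1 + 2·1 + 1·1 = 4 ≡ 1 (mod 3)
x^3: 2·1 + 1·1 = 3 ≡ 0 (mod 3)
x^4: 1·1 = 1 ≡ 1 (mod 3)
Result: 1 + x^2 + x^4

f · g = 1 + x^2 + x^4


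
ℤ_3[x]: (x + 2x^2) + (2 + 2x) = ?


Add coefficients mod 3:
x^0: 0 + 2 = 2 (mod 3)
x^1: 1 + 2 = 0 (mod 3)
x^2: 2 + 0 = 2 (mod 3)
Result: 2 + 2x^2

f + g = 2 + 2x^2


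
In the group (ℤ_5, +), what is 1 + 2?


Operation: addition mod 5
1 + 2 = (a + b) mod 5 with a = 1, b = 2

1 + 2 = 3


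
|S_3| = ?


|S_n| = n! (number of permutations of n symbols)
|S_3| = 3! = 6

|S_3| = 6


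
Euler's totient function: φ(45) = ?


Factor n: 45 = 3^2 × 5
φ(n) = n · ∏(1 - 1/p) over distinct primes p | n
φ(45) = 45 · (1 - 1/3) · (1 - 1/5) = 24

φ(45) = 24


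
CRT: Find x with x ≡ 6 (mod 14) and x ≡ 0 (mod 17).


m₁ = 14, m₂ = 17, gcd = 1, so CRT applies. M = m₁·m₂ = 238
Let M₁ = M/m₁ = 17, M₂ = M/m₂ = 14
Find y₁ ≡ M₁⁻¹ (mod m₁): 17⁻¹ ≡ 5 (mod 14)
Find y₂ ≡ M₂⁻¹ (mod m₂): 14⁻¹ ≡ 11 (mod 17)
x = a₁·M₁·y₁ + a₂·M₂·y₂ = 6·17·5 + 0·14·11 = 510
Reduce mod 238: x ≡ 34
Check: 34 mod 14 = 6 ✓, 34 mod 17 = 0 ✓

x ≡ 34 (mod 238)


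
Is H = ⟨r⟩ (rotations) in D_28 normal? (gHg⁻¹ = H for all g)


H = ⟨r⟩ (rotations) in D_28
The rotation subgroup ⟨r⟩ has index 2 in D_28, so it is normal

Yes, normal subgroup


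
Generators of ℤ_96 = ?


g generates ℤ_n iff gcd(g,n) = 1
Prime factors of 96: 2, 3
Generators are g ∈ {1,...,95} not divisible by any of these primes.
Generators: {1, 5, 7, 11, 13, 17, 19, 23, 25, 29, 31, 35, 37, 41, 43, 47, 49, 53, 55, 59, 61, 65, 67, 71, 73, 77, 79, 83, 85, 89, 91, 95}
Number of generators = φ(96) = 32

Generators of ℤ_96 = {1, 5, 7, 11, 13, 17, 19, 23, 25, 29, 31, 35, 37, 41, 43, 47, 49, 53, 55, 59, 61, 65, 67, 71, 73, 77, 79, 83, 85, 89, 91, 95}


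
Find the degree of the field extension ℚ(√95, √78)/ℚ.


[ℚ(√95,√78):ℚ] = [ℚ(√95,√78):ℚ(√95)]·[ℚ(√95):ℚ] = 2·2 = 4

[ℚ(√95, √78)/ℚ] = 4


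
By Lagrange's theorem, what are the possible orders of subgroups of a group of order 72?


Lagrange's theorem: |H| divides |G|
|G| = 72
Divisors of 72: 1, 2, 3, 4, 6, 8, 9, 12, 18, 24, 36, 72

Possible subgroup orders: {1, 2, 3, 4, 6, 8, 9, 12, 18, 24, 36, 72}
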